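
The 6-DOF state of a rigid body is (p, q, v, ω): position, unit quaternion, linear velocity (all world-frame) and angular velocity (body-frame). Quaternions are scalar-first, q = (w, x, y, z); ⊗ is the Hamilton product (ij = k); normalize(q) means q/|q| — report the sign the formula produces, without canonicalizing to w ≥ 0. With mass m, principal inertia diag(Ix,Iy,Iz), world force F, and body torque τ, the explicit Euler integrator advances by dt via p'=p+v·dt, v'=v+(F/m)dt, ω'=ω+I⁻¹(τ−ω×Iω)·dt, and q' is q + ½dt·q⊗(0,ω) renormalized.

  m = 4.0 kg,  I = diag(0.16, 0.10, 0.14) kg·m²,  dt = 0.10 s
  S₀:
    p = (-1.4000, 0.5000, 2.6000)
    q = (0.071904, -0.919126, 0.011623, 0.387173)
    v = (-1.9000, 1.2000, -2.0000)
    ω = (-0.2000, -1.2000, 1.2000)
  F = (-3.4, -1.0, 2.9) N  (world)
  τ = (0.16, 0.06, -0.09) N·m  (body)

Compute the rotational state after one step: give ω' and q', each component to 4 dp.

α = I⁻¹(τ − ω×Iω) = (1.3600, 0.6480, -0.5400)
ω + α·dt = (-0.0640, -1.1352, 1.1460)
q⊗(0,ω) = (-0.6344852, 0.4641744, 0.9392318, 1.1915606)
q' = normalize(q + ½dt·q⊗(0,ω)) = (0.0400, -0.8927, 0.0584, 0.4451)

ω' = (-0.0640, -1.1352, 1.1460)
q' = (0.0400, -0.8927, 0.0584, 0.4451)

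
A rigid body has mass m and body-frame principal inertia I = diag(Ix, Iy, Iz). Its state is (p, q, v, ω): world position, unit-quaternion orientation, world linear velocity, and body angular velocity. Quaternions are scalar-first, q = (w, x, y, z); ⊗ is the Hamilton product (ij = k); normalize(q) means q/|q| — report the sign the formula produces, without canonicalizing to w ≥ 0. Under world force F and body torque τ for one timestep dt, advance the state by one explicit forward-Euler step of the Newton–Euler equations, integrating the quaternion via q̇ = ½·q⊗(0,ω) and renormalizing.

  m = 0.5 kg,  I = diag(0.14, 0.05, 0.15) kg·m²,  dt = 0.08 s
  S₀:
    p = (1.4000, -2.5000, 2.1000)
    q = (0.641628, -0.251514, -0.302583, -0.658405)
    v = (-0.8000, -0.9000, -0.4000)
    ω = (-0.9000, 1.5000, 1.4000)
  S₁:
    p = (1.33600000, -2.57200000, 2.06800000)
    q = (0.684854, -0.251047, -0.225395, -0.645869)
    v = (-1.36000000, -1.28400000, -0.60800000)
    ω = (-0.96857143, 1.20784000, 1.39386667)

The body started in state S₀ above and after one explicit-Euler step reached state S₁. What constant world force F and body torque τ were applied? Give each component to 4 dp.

F = (-3.5000, -2.4000, -1.3000)
τ = (0.0900, -0.1700, 0.1100)

Δv = v₁−v₀ = (-0.56000000, -0.38400000, -0.20800000)
m·(v₁−v₀)/dt = (-3.5000, -2.4000, -1.3000)
Δω = ω₁−ω₀ = (-0.06857143, -0.29216000, -0.00613333)
ω₀×(Iω₀) = (0.2100, 0.0126, 0.1215)
I·α + gyro = (0.0900, -0.1700, 0.1100)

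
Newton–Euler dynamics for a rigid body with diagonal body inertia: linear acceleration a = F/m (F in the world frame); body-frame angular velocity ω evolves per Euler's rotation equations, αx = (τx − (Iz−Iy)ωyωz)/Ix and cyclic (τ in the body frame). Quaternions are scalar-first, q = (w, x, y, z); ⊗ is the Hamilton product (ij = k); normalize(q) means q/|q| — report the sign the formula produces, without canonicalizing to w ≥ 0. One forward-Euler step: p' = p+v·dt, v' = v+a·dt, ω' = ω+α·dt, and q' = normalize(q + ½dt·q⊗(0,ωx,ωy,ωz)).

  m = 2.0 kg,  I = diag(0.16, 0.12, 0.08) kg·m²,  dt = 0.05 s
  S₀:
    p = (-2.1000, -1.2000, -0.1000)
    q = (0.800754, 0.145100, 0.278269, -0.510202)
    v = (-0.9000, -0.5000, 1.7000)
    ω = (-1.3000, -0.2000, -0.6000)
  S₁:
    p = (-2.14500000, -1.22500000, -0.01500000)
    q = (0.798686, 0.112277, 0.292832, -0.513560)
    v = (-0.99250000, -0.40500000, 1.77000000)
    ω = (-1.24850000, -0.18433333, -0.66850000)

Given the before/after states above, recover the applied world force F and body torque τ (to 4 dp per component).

F = (-3.7000, 3.8000, 2.8000)
τ = (0.1600, 0.1000, -0.1200)

ω₁ − ω₀ = (0.05150000, 0.01566667, -0.06850000)
gyro term ω₀×Iω₀ = (-0.0048, 0.0624, -0.0104)
τ = I·(Δω/dt) + ω₀×(Iω₀) = (0.1600, 0.1000, -0.1200)
Δv = v₁−v₀ = (-0.09250000, 0.09500000, 0.07000000)
m·(v₁−v₀)/dt = (-3.7000, 3.8000, 2.8000)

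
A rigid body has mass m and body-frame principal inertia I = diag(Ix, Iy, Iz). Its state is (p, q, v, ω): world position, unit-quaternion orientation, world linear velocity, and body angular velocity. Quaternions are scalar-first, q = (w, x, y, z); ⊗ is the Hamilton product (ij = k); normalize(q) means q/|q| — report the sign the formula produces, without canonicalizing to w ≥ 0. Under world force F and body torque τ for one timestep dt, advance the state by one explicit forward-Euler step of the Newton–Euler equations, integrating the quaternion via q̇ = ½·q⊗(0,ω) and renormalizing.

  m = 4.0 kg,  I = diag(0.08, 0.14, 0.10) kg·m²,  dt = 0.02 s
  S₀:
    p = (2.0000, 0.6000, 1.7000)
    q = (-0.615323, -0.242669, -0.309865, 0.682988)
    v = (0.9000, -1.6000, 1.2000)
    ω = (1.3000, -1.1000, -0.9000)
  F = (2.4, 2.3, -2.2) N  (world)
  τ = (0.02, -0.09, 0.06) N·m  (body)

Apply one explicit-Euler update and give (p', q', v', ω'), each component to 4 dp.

(τ − ω×Iω)/I = (0.7450, -0.8100, 1.4580)
new body rate ω' = (1.3149, -1.1162, -0.8708)
q⊗(0,ω) = (0.5893074, 0.2302454, 1.3463376, 1.2235511)
updated quaternion q' = (-0.6093, -0.2403, -0.2963, 0.6951)
linear accel F/m = (0.6000, 0.5750, -0.5500)
new position p' = (2.0180, 0.5680, 1.7240)
v + (F/m)dt = (0.9120, -1.5885, 1.1890)

p' = (2.0180, 0.5680, 1.7240)
q' = (-0.6093, -0.2403, -0.2963, 0.6951)
v' = (0.9120, -1.5885, 1.1890)
ω' = (1.3149, -1.1162, -0.8708)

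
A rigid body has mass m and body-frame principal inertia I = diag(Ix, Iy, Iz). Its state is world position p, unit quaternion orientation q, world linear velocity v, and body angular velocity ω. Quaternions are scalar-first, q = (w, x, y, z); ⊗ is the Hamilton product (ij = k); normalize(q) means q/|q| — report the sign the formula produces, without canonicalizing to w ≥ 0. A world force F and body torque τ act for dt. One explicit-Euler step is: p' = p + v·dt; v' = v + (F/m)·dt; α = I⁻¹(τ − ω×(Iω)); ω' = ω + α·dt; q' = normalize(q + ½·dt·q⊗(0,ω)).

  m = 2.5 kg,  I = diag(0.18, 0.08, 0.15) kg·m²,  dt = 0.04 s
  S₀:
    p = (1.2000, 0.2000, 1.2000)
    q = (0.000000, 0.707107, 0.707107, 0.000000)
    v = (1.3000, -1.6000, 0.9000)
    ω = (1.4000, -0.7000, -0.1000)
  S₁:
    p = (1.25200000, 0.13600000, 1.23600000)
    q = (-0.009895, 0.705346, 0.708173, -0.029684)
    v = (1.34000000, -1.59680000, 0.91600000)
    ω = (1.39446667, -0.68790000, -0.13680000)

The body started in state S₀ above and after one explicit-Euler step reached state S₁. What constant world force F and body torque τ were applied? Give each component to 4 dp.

v₁ − v₀ = (0.04000000, 0.00320000, 0.01600000)
m·(v₁−v₀)/dt = (2.5000, 0.2000, 1.0000)
ω₁ − ω₀ = (-0.00553333, 0.01210000, -0.03680000)
precession coupling = (0.0049, -0.0042, 0.0980)
τ = I·(Δω/dt) + ω₀×(Iω₀) = (-0.0200, 0.0200, -0.0400)

F = (2.5000, 0.2000, 1.0000)
τ = (-0.0200, 0.0200, -0.0400)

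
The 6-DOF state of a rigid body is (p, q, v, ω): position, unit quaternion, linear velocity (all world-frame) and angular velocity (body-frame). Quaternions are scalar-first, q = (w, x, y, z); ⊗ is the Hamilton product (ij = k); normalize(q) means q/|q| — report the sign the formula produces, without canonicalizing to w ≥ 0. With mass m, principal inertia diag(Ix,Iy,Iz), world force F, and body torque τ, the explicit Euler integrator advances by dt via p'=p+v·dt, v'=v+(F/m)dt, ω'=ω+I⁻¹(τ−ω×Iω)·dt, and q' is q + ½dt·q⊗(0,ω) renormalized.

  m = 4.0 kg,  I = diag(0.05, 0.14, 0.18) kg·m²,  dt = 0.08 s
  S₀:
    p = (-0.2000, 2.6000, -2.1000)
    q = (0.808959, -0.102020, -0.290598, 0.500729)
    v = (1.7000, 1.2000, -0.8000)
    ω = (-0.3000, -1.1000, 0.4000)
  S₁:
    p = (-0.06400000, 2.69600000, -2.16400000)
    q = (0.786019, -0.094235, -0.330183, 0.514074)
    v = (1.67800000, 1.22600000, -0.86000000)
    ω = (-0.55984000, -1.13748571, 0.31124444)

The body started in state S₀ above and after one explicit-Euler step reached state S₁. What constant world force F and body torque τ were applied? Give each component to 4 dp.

ω₁ − ω₀ = (-0.25984000, -0.03748571, -0.08875556)
τ = I·(Δω/dt) + ω₀×(Iω₀) = (-0.1800, -0.0500, -0.1700)
Δv = v₁−v₀ = (-0.02200000, 0.02600000, -0.06000000)
F = m·Δv/dt = (-1.1000, 1.3000, -3.0000)

F = (-1.1000, 1.3000, -3.0000)
τ = (-0.1800, -0.0500, -0.1700)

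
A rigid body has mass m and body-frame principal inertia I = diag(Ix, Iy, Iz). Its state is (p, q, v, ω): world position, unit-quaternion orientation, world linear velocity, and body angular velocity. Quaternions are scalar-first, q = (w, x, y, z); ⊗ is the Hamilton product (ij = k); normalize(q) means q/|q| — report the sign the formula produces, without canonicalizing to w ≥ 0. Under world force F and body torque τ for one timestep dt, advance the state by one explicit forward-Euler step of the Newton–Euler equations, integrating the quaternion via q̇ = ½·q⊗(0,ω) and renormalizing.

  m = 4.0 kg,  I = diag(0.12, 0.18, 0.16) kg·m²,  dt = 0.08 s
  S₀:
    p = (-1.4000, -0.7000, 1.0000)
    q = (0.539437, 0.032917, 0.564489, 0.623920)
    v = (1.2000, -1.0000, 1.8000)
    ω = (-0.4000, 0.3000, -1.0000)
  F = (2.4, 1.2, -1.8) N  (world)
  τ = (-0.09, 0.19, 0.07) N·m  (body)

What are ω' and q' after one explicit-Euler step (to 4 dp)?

angular accel α = (-0.8000, 1.1444, 0.4825)
ω + α·dt = (-0.4640, 0.3916, -0.9614)
2q̇ = q⊗(0,ω) = (0.4677401, -0.9674398, -0.0548199, -0.3037663)
q + ½dt·q⊗(0,ω), renormalized = (0.5576, -0.0058, 0.5617, 0.6112)

ω' = (-0.4640, 0.3916, -0.9614)
q' = (0.5576, -0.0058, 0.5617, 0.6112)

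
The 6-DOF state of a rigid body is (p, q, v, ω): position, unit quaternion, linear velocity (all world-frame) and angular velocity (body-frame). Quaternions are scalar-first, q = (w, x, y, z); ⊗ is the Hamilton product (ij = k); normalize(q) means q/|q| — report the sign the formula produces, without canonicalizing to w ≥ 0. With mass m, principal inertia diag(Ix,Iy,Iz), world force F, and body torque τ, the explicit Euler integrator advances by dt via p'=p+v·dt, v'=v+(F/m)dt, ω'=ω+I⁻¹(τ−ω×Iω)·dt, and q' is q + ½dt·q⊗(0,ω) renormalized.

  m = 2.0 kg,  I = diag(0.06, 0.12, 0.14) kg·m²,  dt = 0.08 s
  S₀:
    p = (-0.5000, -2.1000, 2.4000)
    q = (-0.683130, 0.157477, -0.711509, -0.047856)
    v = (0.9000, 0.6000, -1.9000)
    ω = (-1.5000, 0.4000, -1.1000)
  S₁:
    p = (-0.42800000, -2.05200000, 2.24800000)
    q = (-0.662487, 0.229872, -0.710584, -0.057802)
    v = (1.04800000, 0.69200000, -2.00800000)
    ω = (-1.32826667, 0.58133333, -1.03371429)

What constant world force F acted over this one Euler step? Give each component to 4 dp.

F = (3.7000, 2.3000, -2.7000)

velocity change Δv = (0.14800000, 0.09200000, -0.10800000)
F = m·Δv/dt = (3.7000, 2.3000, -2.7000)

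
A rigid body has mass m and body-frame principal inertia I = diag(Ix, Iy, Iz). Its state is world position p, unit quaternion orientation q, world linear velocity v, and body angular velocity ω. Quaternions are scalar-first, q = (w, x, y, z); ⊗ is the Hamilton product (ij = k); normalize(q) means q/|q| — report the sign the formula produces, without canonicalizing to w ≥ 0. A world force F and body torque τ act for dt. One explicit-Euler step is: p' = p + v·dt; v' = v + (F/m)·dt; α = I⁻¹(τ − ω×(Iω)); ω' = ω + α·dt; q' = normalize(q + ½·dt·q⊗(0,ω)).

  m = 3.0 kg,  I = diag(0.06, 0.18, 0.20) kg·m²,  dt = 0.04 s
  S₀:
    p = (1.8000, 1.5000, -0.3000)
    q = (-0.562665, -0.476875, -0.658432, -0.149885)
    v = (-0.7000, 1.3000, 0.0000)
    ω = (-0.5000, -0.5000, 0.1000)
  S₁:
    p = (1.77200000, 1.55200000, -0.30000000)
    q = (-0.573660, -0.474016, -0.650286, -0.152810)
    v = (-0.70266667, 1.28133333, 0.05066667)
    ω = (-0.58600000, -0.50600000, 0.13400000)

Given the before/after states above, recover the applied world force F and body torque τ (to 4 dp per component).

F = (-0.2000, -1.4000, 3.8000)
τ = (-0.1300, -0.0200, 0.2000)

rate change Δω = (-0.08600000, -0.00600000, 0.03400000)
gyro term ω₀×Iω₀ = (-0.0010, 0.0070, 0.0300)
I·α + gyro = (-0.1300, -0.0200, 0.2000)
velocity change Δv = (-0.00266667, -0.01866667, 0.05066667)
applied force F = (-0.2000, -1.4000, 3.8000)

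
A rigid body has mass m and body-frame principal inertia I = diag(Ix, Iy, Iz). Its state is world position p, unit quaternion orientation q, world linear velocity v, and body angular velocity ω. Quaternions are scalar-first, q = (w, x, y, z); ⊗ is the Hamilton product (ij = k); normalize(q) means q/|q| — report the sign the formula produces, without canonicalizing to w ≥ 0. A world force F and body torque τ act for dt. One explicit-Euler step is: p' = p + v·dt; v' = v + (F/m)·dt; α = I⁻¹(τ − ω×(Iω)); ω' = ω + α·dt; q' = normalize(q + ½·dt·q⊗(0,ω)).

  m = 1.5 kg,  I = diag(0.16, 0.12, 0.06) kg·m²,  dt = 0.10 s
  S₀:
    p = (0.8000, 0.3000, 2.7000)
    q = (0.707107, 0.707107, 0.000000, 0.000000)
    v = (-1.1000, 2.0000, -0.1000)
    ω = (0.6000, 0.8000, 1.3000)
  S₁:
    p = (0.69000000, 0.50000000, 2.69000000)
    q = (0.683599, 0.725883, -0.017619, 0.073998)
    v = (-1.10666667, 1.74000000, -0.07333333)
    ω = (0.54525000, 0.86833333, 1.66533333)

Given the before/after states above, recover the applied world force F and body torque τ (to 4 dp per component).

F = (-0.1000, -3.9000, 0.4000)
τ = (-0.1500, 0.1600, 0.2000)

ω₁ − ω₀ = (-0.05475000, 0.06833333, 0.36533333)
ω₀×(Iω₀) = (-0.0624, 0.0780, -0.0192)
I·α + gyro = (-0.1500, 0.1600, 0.2000)
v₁ − v₀ = (-0.00666667, -0.26000000, 0.02666667)
m·(v₁−v₀)/dt = (-0.1000, -3.9000, 0.4000)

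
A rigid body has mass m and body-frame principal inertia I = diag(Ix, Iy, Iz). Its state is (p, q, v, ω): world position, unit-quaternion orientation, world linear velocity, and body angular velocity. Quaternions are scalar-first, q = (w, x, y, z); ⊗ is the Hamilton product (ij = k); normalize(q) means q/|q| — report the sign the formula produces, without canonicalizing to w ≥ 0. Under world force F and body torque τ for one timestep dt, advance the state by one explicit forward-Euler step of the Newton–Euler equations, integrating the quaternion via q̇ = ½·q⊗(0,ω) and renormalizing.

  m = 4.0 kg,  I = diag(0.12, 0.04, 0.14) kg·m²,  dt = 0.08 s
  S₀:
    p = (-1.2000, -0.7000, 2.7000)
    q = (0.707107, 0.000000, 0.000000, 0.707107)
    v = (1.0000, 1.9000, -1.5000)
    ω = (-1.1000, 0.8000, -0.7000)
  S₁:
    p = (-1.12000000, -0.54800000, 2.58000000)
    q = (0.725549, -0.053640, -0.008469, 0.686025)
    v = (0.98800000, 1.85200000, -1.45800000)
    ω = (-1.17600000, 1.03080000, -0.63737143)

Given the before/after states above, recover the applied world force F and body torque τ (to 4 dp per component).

F = (-0.6000, -2.4000, 2.1000)
τ = (-0.1700, 0.1000, 0.1800)

v₁ − v₀ = (-0.01200000, -0.04800000, 0.04200000)
applied force F = (-0.6000, -2.4000, 2.1000)
Δω = ω₁−ω₀ = (-0.07600000, 0.23080000, 0.06262857)
applied torque τ = (-0.1700, 0.1000, 0.1800)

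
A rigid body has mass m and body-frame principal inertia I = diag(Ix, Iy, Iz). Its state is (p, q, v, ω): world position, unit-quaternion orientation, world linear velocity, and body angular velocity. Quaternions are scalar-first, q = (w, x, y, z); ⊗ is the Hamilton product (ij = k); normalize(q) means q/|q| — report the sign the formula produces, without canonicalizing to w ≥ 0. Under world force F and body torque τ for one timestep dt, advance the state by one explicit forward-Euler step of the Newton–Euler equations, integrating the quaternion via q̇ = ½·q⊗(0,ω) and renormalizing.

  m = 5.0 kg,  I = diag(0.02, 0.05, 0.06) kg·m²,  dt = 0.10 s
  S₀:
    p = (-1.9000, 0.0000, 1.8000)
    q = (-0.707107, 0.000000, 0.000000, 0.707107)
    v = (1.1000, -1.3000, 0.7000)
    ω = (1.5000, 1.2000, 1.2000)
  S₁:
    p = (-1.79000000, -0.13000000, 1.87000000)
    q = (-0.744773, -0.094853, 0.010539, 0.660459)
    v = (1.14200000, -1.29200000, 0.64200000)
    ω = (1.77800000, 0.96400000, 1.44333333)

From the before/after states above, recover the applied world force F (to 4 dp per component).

Δv = v₁−v₀ = (0.04200000, 0.00800000, -0.05800000)
m·(v₁−v₀)/dt = (2.1000, 0.4000, -2.9000)

F = (2.1000, 0.4000, -2.9000)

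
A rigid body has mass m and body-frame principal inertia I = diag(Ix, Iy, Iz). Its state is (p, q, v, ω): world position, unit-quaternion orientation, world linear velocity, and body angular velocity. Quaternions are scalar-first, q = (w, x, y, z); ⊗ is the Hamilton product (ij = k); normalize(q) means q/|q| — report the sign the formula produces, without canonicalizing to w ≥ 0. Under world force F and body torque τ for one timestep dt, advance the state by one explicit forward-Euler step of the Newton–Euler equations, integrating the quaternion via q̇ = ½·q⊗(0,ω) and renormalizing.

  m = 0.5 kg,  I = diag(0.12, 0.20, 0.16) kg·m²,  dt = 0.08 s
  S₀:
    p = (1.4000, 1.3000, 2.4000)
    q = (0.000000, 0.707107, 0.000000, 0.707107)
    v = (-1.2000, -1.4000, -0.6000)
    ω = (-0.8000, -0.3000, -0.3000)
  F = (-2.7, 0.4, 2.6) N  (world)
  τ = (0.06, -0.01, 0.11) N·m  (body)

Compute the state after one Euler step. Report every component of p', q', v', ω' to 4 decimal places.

angular accel α = (0.5300, -0.0020, 0.5675)
new body rate ω' = (-0.7576, -0.3002, -0.2546)
Hamilton product q⊗(0,ω) = (0.7778177, 0.2121321, -0.3535535, -0.2121321)
q + ½dt·q⊗(0,ω), renormalized = (0.0311, 0.7151, -0.0141, 0.6982)
a = F/m = (-5.4000, 0.8000, 5.2000)
p + v·dt = (1.3040, 1.1880, 2.3520)
v' = v + a·dt = (-1.6320, -1.3360, -0.1840)

p' = (1.3040, 1.1880, 2.3520)
q' = (0.0311, 0.7151, -0.0141, 0.6982)
v' = (-1.6320, -1.3360, -0.1840)
ω' = (-0.7576, -0.3002, -0.2546)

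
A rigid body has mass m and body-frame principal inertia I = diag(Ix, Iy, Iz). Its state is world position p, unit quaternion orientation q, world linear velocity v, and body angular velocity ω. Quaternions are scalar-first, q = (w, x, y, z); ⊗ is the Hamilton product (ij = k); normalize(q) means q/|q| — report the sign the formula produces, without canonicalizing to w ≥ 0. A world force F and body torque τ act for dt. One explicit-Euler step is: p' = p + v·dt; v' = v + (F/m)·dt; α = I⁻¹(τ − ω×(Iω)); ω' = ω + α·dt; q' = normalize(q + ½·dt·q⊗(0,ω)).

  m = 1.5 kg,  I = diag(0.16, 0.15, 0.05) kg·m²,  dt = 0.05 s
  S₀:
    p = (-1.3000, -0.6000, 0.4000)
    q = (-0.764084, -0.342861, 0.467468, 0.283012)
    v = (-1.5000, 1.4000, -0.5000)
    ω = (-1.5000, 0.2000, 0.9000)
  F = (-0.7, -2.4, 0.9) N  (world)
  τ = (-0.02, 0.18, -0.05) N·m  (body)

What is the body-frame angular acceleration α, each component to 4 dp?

precession coupling ω×(Iω) = (-0.0180, -0.1485, 0.0030)
(τ − ω×Iω)/I = (-0.0125, 2.1900, -1.0600)

α = (-0.0125, 2.1900, -1.0600)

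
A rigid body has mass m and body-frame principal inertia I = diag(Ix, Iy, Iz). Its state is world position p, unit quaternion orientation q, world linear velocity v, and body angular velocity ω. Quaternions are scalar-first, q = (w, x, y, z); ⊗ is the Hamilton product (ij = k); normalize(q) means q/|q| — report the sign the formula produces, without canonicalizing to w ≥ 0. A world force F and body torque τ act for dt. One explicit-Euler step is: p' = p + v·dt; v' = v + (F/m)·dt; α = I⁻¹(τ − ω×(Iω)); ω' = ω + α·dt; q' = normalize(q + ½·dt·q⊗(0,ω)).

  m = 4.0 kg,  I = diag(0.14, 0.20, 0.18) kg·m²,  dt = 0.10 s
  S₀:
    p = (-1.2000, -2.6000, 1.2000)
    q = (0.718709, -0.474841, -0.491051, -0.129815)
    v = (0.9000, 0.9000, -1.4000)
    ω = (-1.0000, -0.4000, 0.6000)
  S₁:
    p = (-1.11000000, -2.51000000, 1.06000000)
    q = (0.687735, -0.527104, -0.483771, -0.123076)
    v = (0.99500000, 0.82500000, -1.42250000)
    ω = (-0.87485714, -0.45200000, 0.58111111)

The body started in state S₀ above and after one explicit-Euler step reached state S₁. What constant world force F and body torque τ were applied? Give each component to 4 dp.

F = (3.8000, -3.0000, -0.9000)
τ = (0.1800, -0.0800, -0.0100)

v₁ − v₀ = (0.09500000, -0.07500000, -0.02250000)
m·(v₁−v₀)/dt = (3.8000, -3.0000, -0.9000)
rate change Δω = (0.12514286, -0.05200000, -0.01888889)
precession coupling = (0.0048, 0.0240, 0.0240)
applied torque τ = (0.1800, -0.0800, -0.0100)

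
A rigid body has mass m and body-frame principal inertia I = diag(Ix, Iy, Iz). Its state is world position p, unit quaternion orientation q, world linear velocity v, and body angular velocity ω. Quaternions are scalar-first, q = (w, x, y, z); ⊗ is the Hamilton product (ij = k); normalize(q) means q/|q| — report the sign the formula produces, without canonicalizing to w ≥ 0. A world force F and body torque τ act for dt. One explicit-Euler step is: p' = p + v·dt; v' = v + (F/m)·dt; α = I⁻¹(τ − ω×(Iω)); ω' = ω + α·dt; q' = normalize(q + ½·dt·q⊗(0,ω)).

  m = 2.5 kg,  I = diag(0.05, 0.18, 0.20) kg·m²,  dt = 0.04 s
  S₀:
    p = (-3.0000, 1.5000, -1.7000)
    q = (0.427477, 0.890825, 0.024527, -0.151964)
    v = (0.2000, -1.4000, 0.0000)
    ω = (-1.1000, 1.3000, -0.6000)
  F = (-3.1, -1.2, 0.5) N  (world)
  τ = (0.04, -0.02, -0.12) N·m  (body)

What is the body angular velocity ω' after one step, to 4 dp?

ω' = (-1.0555, 1.3176, -0.5868)

(τ − ω×Iω)/I = (1.1120, 0.4389, 0.3295)
ω' = ω + α·dt = (-1.0555, 1.3176, -0.5868)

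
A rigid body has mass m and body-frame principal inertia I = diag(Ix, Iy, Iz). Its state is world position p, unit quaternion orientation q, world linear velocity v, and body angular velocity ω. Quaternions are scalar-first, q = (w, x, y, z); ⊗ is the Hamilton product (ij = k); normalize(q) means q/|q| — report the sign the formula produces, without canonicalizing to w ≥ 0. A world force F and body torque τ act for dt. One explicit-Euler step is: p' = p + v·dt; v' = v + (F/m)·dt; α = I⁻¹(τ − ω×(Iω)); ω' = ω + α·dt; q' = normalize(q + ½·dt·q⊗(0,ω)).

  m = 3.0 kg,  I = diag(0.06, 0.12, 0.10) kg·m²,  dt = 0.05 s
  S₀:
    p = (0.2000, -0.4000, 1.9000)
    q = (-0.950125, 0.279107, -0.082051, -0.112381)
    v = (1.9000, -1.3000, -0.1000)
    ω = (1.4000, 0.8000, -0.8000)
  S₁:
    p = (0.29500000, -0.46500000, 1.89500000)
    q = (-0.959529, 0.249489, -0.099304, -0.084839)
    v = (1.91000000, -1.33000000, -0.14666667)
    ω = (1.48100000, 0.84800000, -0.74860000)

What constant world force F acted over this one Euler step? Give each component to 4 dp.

F = (0.6000, -1.8000, -2.8000)

Δv = v₁−v₀ = (0.01000000, -0.03000000, -0.04666667)
F = m·Δv/dt = (0.6000, -1.8000, -2.8000)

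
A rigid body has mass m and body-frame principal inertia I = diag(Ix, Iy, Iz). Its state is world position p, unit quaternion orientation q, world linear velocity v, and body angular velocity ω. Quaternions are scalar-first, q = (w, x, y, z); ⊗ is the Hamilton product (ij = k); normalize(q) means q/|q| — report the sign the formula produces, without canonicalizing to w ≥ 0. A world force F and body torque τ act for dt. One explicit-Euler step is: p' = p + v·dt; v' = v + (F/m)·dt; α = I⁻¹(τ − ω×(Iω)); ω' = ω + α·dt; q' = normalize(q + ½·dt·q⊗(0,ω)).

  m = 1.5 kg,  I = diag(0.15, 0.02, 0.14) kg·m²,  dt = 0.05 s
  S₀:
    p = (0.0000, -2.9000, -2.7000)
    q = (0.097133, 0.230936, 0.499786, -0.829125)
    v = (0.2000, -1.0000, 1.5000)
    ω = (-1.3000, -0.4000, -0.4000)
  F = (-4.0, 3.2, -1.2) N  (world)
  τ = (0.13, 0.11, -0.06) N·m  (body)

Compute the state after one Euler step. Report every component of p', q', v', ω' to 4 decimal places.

p' = (0.0100, -2.9500, -2.6250)
q' = (0.1013, 0.2144, 0.5277, -0.8157)
v' = (0.0667, -0.8933, 1.4600)
ω' = (-1.2631, -0.1380, -0.3973)

precession coupling ω×(Iω) = (0.0192, 0.0052, -0.0676)
angular accel α = (0.7387, 5.2400, 0.0543)
ω' = ω + α·dt = (-1.2631, -0.1380, -0.3973)
Hamilton product q⊗(0,ω) = (0.1684812, -0.6578373, 1.1313837, 0.5184942)
updated quaternion q' = (0.1013, 0.2144, 0.5277, -0.8157)
a = (-2.6667, 2.1333, -0.8000)
p' = p + v·dt = (0.0100, -2.9500, -2.6250)
new velocity v' = (0.0667, -0.8933, 1.4600)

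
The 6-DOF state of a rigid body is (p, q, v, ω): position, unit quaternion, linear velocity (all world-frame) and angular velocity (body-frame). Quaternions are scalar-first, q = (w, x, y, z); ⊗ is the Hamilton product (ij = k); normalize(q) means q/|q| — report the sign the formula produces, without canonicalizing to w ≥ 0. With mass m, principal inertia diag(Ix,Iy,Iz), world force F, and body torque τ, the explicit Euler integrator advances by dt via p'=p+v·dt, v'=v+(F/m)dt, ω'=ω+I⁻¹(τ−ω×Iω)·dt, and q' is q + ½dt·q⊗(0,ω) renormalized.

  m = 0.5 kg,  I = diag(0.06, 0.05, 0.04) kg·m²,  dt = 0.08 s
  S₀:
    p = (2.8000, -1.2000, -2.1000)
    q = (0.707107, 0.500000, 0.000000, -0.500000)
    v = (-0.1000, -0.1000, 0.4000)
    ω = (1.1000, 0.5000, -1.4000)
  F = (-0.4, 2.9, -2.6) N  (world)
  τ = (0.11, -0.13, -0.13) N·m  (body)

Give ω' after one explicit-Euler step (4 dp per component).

ω' = (1.2373, 0.3413, -1.6490)

(τ − ω×Iω)/I = (1.7167, -1.9840, -3.1125)
new body rate ω' = (1.2373, 0.3413, -1.6490)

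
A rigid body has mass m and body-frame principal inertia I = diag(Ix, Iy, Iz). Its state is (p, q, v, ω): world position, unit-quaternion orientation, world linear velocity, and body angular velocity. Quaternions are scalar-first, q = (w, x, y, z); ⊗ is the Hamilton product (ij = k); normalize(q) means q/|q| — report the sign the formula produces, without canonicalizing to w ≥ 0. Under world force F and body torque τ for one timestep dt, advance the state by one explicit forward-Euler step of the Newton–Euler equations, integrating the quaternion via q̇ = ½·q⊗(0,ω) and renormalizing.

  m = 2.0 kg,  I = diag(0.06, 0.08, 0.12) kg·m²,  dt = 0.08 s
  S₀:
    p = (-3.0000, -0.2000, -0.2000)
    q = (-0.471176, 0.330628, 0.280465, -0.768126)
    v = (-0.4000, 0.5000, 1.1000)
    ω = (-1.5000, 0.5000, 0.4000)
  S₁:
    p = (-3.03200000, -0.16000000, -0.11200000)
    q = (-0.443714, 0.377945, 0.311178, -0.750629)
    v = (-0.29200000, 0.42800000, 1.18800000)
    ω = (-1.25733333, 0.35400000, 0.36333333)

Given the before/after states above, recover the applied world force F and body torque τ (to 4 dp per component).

Δω = ω₁−ω₀ = (0.24266667, -0.14600000, -0.03666667)
τ = I·(Δω/dt) + ω₀×(Iω₀) = (0.1900, -0.1100, -0.0700)
Δv = v₁−v₀ = (0.10800000, -0.07200000, 0.08800000)
m·(v₁−v₀)/dt = (2.7000, -1.8000, 2.2000)

F = (2.7000, -1.8000, 2.2000)
τ = (0.1900, -0.1100, -0.0700)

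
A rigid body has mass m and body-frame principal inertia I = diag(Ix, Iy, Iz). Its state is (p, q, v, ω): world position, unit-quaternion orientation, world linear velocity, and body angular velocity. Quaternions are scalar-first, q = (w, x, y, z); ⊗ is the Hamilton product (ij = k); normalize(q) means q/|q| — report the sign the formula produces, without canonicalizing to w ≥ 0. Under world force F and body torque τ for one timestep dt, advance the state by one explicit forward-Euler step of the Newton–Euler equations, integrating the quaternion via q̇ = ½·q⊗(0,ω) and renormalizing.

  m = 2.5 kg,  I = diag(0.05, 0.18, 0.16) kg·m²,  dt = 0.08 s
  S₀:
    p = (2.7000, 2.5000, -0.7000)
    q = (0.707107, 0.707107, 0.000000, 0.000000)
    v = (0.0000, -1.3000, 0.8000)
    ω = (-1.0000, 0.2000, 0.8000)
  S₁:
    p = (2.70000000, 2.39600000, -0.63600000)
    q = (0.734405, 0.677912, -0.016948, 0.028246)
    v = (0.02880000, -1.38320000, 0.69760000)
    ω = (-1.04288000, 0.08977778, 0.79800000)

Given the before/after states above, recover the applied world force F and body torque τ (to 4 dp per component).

velocity change Δv = (0.02880000, -0.08320000, -0.10240000)
m·(v₁−v₀)/dt = (0.9000, -2.6000, -3.2000)
Δω = ω₁−ω₀ = (-0.04288000, -0.11022222, -0.00200000)
ω₀×(Iω₀) = (-0.0032, 0.0880, -0.0260)
applied torque τ = (-0.0300, -0.1600, -0.0300)

F = (0.9000, -2.6000, -3.2000)
τ = (-0.0300, -0.1600, -0.0300)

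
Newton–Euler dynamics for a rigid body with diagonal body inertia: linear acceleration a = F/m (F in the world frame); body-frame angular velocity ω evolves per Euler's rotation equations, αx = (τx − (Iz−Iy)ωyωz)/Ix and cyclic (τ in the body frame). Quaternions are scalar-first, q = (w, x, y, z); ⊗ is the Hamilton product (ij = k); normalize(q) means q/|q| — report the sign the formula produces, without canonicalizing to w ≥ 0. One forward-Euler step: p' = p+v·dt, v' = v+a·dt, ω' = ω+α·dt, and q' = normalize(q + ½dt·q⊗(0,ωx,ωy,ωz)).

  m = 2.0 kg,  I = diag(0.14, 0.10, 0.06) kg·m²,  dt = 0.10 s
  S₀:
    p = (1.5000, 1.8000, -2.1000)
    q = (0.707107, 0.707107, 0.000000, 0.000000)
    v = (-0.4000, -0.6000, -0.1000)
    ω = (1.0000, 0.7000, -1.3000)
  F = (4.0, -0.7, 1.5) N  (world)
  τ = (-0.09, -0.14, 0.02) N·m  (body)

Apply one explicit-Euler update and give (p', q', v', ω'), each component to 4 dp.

p' = (1.4600, 1.7400, -2.1100)
q' = (0.6691, 0.7395, 0.0704, -0.0211)
v' = (-0.2000, -0.6350, -0.0250)
ω' = (0.9097, 0.6640, -1.2200)

gyro term ω×Iω = (0.0364, -0.1040, -0.0280)
α = I⁻¹(τ − ω×Iω) = (-0.9029, -0.3600, 0.8000)
ω + α·dt = (0.9097, 0.6640, -1.2200)
Hamilton product q⊗(0,ω) = (-0.7071070, 0.7071070, 1.4142140, -0.4242642)
q + ½dt·q⊗(0,ω), renormalized = (0.6691, 0.7395, 0.0704, -0.0211)
linear accel F/m = (2.0000, -0.3500, 0.7500)
p' = p + v·dt = (1.4600, 1.7400, -2.1100)
v' = v + a·dt = (-0.2000, -0.6350, -0.0250)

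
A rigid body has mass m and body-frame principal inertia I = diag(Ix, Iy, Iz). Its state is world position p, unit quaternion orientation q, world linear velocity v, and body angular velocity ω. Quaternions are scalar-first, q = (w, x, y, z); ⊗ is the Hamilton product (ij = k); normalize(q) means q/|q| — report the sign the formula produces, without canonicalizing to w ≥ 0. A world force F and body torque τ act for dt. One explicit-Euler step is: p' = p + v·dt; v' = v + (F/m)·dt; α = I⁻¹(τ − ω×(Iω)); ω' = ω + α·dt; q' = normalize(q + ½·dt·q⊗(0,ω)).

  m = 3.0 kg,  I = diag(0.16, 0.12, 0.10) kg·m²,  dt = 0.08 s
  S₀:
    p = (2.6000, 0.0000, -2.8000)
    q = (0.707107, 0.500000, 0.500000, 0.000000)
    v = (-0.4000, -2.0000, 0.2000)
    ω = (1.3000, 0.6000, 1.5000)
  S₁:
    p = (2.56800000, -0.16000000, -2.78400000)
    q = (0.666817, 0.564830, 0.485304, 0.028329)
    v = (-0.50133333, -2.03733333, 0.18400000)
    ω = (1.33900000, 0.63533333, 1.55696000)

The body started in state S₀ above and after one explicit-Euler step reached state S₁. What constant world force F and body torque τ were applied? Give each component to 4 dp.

ω₁ − ω₀ = (0.03900000, 0.03533333, 0.05696000)
precession coupling = (-0.0180, 0.1170, -0.0312)
τ = I·(Δω/dt) + ω₀×(Iω₀) = (0.0600, 0.1700, 0.0400)
velocity change Δv = (-0.10133333, -0.03733333, -0.01600000)
m·(v₁−v₀)/dt = (-3.8000, -1.4000, -0.6000)

F = (-3.8000, -1.4000, -0.6000)
τ = (0.0600, 0.1700, 0.0400)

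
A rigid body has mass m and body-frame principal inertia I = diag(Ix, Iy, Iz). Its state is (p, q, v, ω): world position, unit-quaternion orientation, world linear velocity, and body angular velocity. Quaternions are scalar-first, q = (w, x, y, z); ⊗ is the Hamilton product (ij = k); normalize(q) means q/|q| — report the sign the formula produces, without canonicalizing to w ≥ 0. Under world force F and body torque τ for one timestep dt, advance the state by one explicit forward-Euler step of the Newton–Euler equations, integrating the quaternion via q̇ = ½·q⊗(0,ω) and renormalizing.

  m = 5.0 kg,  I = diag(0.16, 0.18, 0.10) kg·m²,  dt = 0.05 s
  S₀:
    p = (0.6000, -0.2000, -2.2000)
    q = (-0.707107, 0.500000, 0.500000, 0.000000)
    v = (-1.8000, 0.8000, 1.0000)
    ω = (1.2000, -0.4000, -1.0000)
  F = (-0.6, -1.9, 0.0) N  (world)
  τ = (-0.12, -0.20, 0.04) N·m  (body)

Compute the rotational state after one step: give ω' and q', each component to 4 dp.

α = I⁻¹(τ − ω×Iω) = (-0.5500, -0.7111, 0.4960)
new body rate ω' = (1.1725, -0.4356, -0.9752)
q⊗(0,ω) = (-0.4000000, -1.3485284, 0.7828428, -0.0928930)
q + ½dt·q⊗(0,ω), renormalized = (-0.7165, 0.4659, 0.5191, -0.0023)

ω' = (1.1725, -0.4356, -0.9752)
q' = (-0.7165, 0.4659, 0.5191, -0.0023)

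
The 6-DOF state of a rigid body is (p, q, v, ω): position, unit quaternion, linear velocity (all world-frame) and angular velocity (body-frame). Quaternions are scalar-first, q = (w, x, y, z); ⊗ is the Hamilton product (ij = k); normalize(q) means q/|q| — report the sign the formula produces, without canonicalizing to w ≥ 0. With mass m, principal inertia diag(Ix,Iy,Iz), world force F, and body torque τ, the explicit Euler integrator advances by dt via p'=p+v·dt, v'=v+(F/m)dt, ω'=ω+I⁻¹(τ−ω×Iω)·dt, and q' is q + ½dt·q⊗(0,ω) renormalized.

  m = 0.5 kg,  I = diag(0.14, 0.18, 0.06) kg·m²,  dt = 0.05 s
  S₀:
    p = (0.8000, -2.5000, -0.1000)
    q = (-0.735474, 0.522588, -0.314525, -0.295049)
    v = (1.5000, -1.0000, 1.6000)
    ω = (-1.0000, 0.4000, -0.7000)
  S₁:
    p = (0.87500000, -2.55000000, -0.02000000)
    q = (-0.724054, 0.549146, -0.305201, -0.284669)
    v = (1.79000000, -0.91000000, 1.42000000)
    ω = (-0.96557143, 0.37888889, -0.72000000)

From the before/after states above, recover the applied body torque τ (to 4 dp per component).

τ = (0.1300, -0.0200, -0.0400)

rate change Δω = (0.03442857, -0.02111111, -0.02000000)
precession coupling = (0.0336, 0.0560, -0.0160)
applied torque τ = (0.1300, -0.0200, -0.0400)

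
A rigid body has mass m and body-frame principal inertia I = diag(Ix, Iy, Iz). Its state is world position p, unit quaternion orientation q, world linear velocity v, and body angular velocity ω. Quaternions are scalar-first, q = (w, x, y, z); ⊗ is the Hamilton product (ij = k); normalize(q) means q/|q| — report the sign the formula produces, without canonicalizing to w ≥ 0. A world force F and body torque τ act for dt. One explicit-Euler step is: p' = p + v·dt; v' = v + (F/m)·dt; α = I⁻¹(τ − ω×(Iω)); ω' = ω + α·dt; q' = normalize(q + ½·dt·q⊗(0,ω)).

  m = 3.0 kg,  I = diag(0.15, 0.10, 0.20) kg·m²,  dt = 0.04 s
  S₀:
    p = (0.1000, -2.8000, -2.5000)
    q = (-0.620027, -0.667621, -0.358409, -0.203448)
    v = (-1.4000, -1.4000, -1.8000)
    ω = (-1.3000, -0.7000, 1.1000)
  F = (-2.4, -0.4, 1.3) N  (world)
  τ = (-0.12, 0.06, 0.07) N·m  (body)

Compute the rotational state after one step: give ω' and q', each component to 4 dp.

ω' = (-1.3115, -0.7046, 1.1231)
q' = (-0.6375, -0.6618, -0.3295, -0.2169)

angular accel α = (-0.2867, -0.1150, 0.5775)
ω + α·dt = (-1.3115, -0.7046, 1.1231)
q⊗(0,ω) = (-0.8950008, 0.2693716, 1.4328844, -0.6806267)
updated quaternion q' = (-0.6375, -0.6618, -0.3295, -0.2169)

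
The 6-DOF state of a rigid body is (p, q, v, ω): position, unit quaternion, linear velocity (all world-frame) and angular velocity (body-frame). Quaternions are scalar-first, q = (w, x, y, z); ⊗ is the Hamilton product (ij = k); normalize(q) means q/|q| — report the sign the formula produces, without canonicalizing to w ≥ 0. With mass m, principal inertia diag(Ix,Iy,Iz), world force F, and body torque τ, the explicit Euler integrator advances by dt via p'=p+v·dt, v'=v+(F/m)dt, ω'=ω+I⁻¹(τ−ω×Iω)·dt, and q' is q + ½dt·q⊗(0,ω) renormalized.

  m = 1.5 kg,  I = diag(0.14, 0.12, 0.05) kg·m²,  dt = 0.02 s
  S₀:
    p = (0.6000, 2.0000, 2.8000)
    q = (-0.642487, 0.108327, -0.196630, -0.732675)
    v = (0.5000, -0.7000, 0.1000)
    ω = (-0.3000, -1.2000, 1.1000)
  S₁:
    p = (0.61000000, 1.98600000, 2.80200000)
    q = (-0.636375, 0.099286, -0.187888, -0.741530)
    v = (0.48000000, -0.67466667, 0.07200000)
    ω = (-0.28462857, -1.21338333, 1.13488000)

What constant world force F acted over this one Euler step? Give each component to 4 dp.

F = (-1.5000, 1.9000, -2.1000)

v₁ − v₀ = (-0.02000000, 0.02533333, -0.02800000)
F = m·Δv/dt = (-1.5000, 1.9000, -2.1000)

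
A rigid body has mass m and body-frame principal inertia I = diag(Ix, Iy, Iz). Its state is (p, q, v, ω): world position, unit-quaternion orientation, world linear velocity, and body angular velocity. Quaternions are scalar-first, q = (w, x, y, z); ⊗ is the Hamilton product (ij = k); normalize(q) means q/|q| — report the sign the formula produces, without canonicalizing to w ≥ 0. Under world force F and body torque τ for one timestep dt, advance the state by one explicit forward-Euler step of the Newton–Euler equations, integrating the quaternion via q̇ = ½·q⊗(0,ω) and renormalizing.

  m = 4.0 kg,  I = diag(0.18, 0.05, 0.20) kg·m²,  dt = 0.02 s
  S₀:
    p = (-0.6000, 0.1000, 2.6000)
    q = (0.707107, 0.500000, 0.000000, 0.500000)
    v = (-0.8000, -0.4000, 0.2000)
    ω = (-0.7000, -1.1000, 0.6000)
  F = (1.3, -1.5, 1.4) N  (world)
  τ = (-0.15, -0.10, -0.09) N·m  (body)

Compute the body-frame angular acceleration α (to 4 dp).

ω×(Iω) gyroscopic = (-0.0990, 0.0084, -0.1001)
angular accel α = (-0.2833, -2.1680, 0.0505)

α = (-0.2833, -2.1680, 0.0505)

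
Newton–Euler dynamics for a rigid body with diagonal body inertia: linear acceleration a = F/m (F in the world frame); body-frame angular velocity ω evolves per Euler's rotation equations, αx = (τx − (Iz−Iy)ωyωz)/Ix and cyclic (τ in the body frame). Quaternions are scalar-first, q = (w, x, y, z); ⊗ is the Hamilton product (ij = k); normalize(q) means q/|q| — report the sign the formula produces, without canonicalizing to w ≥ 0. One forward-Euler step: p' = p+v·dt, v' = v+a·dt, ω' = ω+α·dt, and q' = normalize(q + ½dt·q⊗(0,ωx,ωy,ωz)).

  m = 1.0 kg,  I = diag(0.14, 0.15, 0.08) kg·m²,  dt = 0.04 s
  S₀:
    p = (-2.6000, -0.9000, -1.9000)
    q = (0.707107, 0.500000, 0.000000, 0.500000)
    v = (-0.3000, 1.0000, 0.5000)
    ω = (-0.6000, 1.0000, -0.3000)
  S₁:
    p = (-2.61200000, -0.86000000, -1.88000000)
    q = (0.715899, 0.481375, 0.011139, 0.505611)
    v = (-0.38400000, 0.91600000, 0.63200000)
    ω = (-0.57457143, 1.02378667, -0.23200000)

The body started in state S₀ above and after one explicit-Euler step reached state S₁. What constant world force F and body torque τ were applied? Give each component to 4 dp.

ω₁ − ω₀ = (0.02542857, 0.02378667, 0.06800000)
precession coupling = (0.0210, 0.0108, -0.0060)
τ = I·(Δω/dt) + ω₀×(Iω₀) = (0.1100, 0.1000, 0.1300)
v₁ − v₀ = (-0.08400000, -0.08400000, 0.13200000)
m·(v₁−v₀)/dt = (-2.1000, -2.1000, 3.3000)

F = (-2.1000, -2.1000, 3.3000)
τ = (0.1100, 0.1000, 0.1300)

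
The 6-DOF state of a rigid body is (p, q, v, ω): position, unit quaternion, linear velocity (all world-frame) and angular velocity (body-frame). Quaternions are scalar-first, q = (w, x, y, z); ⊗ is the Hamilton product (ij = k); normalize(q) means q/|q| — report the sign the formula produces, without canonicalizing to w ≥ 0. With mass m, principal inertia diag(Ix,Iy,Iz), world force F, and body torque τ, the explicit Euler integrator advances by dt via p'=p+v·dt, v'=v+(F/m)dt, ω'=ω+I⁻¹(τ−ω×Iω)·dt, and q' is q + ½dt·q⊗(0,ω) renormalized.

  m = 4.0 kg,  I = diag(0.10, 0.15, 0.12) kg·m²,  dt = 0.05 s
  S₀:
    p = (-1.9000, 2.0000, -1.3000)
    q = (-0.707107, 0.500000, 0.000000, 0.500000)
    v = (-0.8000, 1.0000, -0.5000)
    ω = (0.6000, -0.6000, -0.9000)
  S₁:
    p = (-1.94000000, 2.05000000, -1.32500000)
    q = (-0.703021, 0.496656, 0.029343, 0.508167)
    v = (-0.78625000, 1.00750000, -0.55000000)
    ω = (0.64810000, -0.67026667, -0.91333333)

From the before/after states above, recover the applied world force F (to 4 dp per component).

velocity change Δv = (0.01375000, 0.00750000, -0.05000000)
applied force F = (1.1000, 0.6000, -4.0000)

F = (1.1000, 0.6000, -4.0000)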